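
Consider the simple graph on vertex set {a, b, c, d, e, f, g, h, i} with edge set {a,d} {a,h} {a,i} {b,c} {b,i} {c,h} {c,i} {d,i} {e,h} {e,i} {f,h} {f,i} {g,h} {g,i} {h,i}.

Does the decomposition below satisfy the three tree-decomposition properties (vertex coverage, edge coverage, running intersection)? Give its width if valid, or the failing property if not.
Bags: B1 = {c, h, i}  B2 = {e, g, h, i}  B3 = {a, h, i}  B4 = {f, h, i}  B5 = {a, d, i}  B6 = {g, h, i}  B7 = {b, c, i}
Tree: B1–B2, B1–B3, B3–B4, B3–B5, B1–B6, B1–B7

No — bags containing vertex g are not connected in the tree.

A tree decomposition must satisfy three properties: every vertex lies in some bag; for every edge, both endpoints lie together in some bag; and for every vertex, the bags containing it form a connected subtree. Here bags containing vertex g are not connected in the tree, so the decomposition is invalid.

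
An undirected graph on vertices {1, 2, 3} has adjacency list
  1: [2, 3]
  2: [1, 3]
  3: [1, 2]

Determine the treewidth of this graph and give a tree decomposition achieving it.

Treewidth 2.
One optimal decomposition is:
Bags: B1 = {1, 2, 3}
Tree: (single bag)

With just one bag of size 3, the width is 3 − 1 = 2, so tw(G) ≤ 2. On the other hand G contains the 3-clique {1, 2, 3}. A clique must lie in a single bag of any decomposition, so no decomposition can have width below 2. The upper and lower bounds meet at 2, so that is the treewidth.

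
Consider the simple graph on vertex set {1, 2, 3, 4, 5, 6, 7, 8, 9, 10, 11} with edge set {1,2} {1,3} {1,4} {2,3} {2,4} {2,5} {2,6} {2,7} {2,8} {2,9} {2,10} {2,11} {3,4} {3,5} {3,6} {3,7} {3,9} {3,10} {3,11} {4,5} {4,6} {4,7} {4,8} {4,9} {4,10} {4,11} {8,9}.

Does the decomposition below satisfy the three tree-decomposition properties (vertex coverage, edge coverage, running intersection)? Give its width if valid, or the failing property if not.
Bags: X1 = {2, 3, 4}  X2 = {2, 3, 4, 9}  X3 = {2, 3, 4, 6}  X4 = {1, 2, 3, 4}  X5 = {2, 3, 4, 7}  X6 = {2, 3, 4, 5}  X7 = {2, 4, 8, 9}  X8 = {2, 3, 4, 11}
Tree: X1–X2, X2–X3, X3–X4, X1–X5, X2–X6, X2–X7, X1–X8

No — vertex 10 appears in no bag.

A tree decomposition must satisfy three properties: every vertex lies in some bag; for every edge, both endpoints lie together in some bag; and for every vertex, the bags containing it form a connected subtree. Here vertex 10 appears in no bag, so the decomposition is invalid.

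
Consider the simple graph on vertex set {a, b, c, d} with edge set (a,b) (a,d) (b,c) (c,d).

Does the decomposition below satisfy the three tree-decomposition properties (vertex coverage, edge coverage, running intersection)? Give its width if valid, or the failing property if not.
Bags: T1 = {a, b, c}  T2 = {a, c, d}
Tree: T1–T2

Yes; width 2.

Checking the three conditions: (i) the bags cover all of {a, b, c, d}; (ii) for each edge, some bag contains both endpoints; (iii) the bags containing any fixed vertex form a subtree. All hold, so the decomposition is valid with width 3 − 1 = 2.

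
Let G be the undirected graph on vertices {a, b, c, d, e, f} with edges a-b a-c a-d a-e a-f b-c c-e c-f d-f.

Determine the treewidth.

2

A width-2 tree decomposition is:
Bags: B1 = {a, c, f}  B2 = {a, c, e}  B3 = {a, b, c}  B4 = {a, d, f}
Tree: B1–B2, B1–B3, B1–B4
The largest bag has 3 vertices, giving width 2; this decomposition certifies tw(G) ≤ 2. Conversely, {a, d, f} is a clique of size 3, and the vertices of any clique must share a bag in every tree decomposition; so some bag has ≥ 3 vertices and tw(G) ≥ 2. The upper and lower bounds meet at 2, so that is the treewidth.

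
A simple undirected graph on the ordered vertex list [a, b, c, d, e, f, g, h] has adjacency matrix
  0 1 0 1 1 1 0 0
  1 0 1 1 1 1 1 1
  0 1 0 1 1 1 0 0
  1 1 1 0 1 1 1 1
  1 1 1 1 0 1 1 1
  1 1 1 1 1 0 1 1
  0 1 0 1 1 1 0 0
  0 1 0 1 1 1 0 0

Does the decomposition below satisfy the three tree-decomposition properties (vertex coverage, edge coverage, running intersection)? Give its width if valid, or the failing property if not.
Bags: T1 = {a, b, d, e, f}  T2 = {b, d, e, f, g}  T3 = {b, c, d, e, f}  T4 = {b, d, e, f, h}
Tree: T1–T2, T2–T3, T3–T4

Checking the three conditions: (i) the bags cover all of {a, b, c, d, e, f, g, h}; (ii) for each edge, some bag contains both endpoints; (iii) the bags containing any fixed vertex form a subtree. All hold, so the decomposition is valid with width 5 − 1 = 4.

Yes; width 4.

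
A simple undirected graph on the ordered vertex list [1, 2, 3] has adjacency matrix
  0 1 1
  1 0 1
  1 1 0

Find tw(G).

2

A width-2 tree decomposition is:
Bags: B1 = {1, 2, 3}
Tree: (single bag)
A single bag containing all 3 vertices is trivially a valid decomposition of width 2. Conversely, {1, 2, 3} is a clique of size 3, and the vertices of any clique must share a bag in every tree decomposition; so some bag has ≥ 3 vertices and tw(G) ≥ 2. Hence tw(G) = 2 exactly.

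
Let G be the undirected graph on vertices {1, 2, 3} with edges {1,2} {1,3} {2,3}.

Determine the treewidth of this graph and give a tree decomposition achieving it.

Treewidth 2.
Bags: B1 = {1, 2, 3}
Tree: (single bag)

A single bag containing all 3 vertices is trivially a valid decomposition of width 2. For the lower bound, the 3 vertices {1, 2, 3} are pairwise adjacent, and any tree decomposition puts a clique entirely inside one bag — forcing width ≥ 2. Therefore the treewidth is 2.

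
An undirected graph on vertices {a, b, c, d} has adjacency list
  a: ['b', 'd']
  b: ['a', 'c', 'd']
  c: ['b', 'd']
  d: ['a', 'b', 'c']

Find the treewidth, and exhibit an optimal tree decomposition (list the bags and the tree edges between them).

Every bag has size at most 3, so the width is 3 − 1 = 2 and tw(G) ≤ 2. Conversely, {b, c, d} is a clique of size 3, and the vertices of any clique must share a bag in every tree decomposition; so some bag has ≥ 3 vertices and tw(G) ≥ 2. Therefore the treewidth is 2.

Treewidth 2.
One optimal decomposition is:
Bags: B1 = {a, b, d}  B2 = {b, c, d}
Tree: B1–B2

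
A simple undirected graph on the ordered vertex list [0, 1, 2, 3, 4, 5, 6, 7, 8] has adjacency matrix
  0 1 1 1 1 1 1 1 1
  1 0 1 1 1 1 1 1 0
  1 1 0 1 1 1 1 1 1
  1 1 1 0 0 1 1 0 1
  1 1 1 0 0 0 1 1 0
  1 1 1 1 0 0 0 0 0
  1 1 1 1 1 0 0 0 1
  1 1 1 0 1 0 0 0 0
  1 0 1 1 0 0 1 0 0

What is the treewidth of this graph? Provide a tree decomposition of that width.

Treewidth 4.
One optimal decomposition is:
Bags: B1 = {0, 1, 2, 3, 6}  B2 = {0, 1, 2, 4, 6}  B3 = {0, 1, 2, 3, 5}  B4 = {0, 2, 3, 6, 8}  B5 = {0, 1, 2, 4, 7}
Tree: B1–B2, B1–B3, B1–B4, B2–B5

Every bag has size at most 5, so the width is 5 − 1 = 4 and tw(G) ≤ 4. On the other hand G contains the 5-clique {0, 2, 3, 6, 8}. A clique must lie in a single bag of any decomposition, so no decomposition can have width below 4. The upper and lower bounds meet at 4, so that is the treewidth.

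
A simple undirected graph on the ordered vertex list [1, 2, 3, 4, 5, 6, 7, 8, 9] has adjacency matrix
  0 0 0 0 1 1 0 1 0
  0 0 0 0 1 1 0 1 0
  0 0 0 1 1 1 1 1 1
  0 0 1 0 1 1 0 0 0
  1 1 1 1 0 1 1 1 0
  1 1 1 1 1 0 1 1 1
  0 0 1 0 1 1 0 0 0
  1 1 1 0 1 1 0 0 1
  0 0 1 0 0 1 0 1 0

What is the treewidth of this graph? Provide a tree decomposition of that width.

The largest bag has 4 vertices, giving width 3; this decomposition certifies tw(G) ≤ 3. On the other hand G contains the 4-clique {3, 6, 8, 9}. A clique must lie in a single bag of any decomposition, so no decomposition can have width below 3. The upper and lower bounds meet at 3, so that is the treewidth.

Treewidth 3.
One such decomposition:
Bags: B1 = {2, 5, 6, 8}  B2 = {3, 5, 6, 8}  B3 = {1, 5, 6, 8}  B4 = {3, 5, 6, 7}  B5 = {3, 4, 5, 6}  B6 = {3, 6, 8, 9}
Tree: B1–B2, B1–B3, B2–B4, B4–B5, B2–B6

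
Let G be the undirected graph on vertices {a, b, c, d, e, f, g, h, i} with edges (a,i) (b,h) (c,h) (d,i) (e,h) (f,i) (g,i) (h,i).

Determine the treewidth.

1

A width-1 tree decomposition is:
Bags: B1 = {h, i}  B2 = {a, i}  B3 = {g, i}  B4 = {d, i}  B5 = {b, h}  B6 = {c, h}  B7 = {f, i}  B8 = {e, h}
Tree: B1–B2, B2–B3, B3–B4, B1–B5, B5–B6, B1–B7, B6–B8
Every bag has size at most 2, so the width is 2 − 1 = 1 and tw(G) ≤ 1. G has an edge, so its treewidth is at least 1. The upper and lower bounds meet at 1, so that is the treewidth.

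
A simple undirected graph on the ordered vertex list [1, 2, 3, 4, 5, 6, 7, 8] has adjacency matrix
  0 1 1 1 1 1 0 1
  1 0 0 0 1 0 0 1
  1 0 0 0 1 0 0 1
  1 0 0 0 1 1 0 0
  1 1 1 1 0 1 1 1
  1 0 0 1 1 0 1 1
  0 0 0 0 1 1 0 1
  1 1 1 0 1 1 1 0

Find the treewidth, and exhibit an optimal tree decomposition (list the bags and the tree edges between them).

Treewidth 3.
One such decomposition:
Bags: B1 = {1, 5, 6, 8}  B2 = {1, 3, 5, 8}  B3 = {5, 6, 7, 8}  B4 = {1, 4, 5, 6}  B5 = {1, 2, 5, 8}
Tree: B1–B2, B1–B3, B1–B4, B2–B5

The largest bag has 4 vertices, giving width 3; this decomposition certifies tw(G) ≤ 3. For the lower bound, the 4 vertices {1, 2, 5, 8} are pairwise adjacent, and any tree decomposition puts a clique entirely inside one bag — forcing width ≥ 3. Combining the bounds, tw(G) = 3.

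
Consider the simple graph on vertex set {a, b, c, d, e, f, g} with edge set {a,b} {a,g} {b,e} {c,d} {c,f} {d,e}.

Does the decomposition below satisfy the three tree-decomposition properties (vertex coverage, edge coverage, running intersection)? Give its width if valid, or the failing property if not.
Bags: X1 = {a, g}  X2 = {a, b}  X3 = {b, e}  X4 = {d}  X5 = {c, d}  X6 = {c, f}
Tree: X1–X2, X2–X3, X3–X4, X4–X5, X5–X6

A tree decomposition must satisfy three properties: every vertex lies in some bag; for every edge, both endpoints lie together in some bag; and for every vertex, the bags containing it form a connected subtree. Here edge (e,d) lies in no bag, so the decomposition is invalid.

No — edge (e,d) lies in no bag.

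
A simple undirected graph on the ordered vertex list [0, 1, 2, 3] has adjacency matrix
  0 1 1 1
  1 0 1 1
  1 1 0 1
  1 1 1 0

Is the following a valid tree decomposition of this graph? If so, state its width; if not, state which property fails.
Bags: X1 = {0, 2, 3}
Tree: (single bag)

A tree decomposition must satisfy three properties: every vertex lies in some bag; for every edge, both endpoints lie together in some bag; and for every vertex, the bags containing it form a connected subtree. Here vertex 1 appears in no bag, so the decomposition is invalid.

No — vertex 1 appears in no bag.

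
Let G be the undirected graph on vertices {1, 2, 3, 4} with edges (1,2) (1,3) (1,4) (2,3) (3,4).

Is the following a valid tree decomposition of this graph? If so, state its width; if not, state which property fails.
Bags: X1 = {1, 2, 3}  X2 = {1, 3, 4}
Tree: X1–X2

Checking the three conditions: (i) the bags cover all of {1, 2, 3, 4}; (ii) for each edge, some bag contains both endpoints; (iii) the bags containing any fixed vertex form a subtree. All hold, so the decomposition is valid with width 3 − 1 = 2.

Yes; width 2.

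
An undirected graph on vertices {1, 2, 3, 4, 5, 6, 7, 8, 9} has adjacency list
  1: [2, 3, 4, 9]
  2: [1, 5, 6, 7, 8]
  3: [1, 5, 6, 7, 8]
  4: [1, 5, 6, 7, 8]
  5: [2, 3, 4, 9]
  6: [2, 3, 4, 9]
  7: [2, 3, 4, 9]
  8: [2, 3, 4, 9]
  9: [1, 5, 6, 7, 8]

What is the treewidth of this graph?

A width-4 tree decomposition is:
Bags: B1 = {1, 2, 3, 4, 9}  B2 = {2, 3, 4, 6, 9}  B3 = {2, 3, 4, 5, 9}  B4 = {2, 3, 4, 7, 9}  B5 = {2, 3, 4, 8, 9}
Tree: B1–B2, B2–B3, B3–B4, B4–B5
The largest bag has 5 vertices, giving width 4; this decomposition certifies tw(G) ≤ 4. For the lower bound: the 5 vertex sets {1,2}, {3,6}, {5,9}, {4}, {7} are disjoint, each induces a connected subgraph, and every pair is joined by at least one edge of G. Contracting each set to a single vertex therefore yields K_{5} as a minor, and since treewidth is minor-monotone, tw(G) ≥ tw(K_{5}) = 4. Hence tw(G) = 4 exactly.

4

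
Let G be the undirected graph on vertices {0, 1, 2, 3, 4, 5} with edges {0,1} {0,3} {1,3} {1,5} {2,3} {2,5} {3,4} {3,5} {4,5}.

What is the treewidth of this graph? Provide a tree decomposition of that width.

Treewidth 2.
Bags: B1 = {0, 1, 3}  B2 = {1, 3, 5}  B3 = {2, 3, 5}  B4 = {3, 4, 5}
Tree: B1–B2, B2–B3, B3–B4

Every bag has size at most 3, so the width is 3 − 1 = 2 and tw(G) ≤ 2. On the other hand G contains the 3-clique {0, 1, 3}. A clique must lie in a single bag of any decomposition, so no decomposition can have width below 2. Therefore the treewidth is 2.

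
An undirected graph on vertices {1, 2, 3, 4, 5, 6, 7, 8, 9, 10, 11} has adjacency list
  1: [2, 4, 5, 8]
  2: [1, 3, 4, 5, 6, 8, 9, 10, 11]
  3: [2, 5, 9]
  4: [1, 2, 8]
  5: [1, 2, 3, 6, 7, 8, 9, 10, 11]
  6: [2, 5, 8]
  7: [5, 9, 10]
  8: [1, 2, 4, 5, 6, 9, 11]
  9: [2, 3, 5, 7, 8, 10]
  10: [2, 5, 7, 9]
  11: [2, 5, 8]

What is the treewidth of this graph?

3

A width-3 tree decomposition is:
Bags: B1 = {1, 2, 5, 8}  B2 = {2, 5, 8, 9}  B3 = {2, 5, 6, 8}  B4 = {2, 3, 5, 9}  B5 = {2, 5, 9, 10}  B6 = {2, 5, 8, 11}  B7 = {1, 2, 4, 8}  B8 = {5, 7, 9, 10}
Tree: B1–B2, B2–B3, B2–B4, B2–B5, B1–B6, B1–B7, B5–B8
Each bag holds 4 vertices, so the decomposition has width 3, which upper-bounds the treewidth. Conversely, {1, 2, 4, 8} is a clique of size 4, and the vertices of any clique must share a bag in every tree decomposition; so some bag has ≥ 4 vertices and tw(G) ≥ 3. Hence tw(G) = 3 exactly.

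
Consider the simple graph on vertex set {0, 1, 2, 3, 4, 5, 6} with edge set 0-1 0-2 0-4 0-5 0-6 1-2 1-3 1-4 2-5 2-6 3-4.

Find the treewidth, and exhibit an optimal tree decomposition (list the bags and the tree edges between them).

The largest bag has 3 vertices, giving width 2; this decomposition certifies tw(G) ≤ 2. Conversely, {0, 1, 2} is a clique of size 3, and the vertices of any clique must share a bag in every tree decomposition; so some bag has ≥ 3 vertices and tw(G) ≥ 2. Hence tw(G) = 2 exactly.

Treewidth 2.
One optimal decomposition is:
Bags: B1 = {0, 1, 2}  B2 = {0, 1, 4}  B3 = {0, 2, 5}  B4 = {0, 2, 6}  B5 = {1, 3, 4}
Tree: B1–B2, B1–B3, B3–B4, B2–B5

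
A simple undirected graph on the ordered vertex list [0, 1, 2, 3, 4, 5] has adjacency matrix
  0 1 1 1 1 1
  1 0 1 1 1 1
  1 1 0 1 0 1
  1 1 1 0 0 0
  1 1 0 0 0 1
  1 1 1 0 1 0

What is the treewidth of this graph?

A width-3 tree decomposition is:
Bags: B1 = {0, 1, 4, 5}  B2 = {0, 1, 2, 5}  B3 = {0, 1, 2, 3}
Tree: B1–B2, B2–B3
Each bag holds 4 vertices, so the decomposition has width 3, which upper-bounds the treewidth. Conversely, {0, 1, 2, 3} is a clique of size 4, and the vertices of any clique must share a bag in every tree decomposition; so some bag has ≥ 4 vertices and tw(G) ≥ 3. Combining the bounds, tw(G) = 3.

3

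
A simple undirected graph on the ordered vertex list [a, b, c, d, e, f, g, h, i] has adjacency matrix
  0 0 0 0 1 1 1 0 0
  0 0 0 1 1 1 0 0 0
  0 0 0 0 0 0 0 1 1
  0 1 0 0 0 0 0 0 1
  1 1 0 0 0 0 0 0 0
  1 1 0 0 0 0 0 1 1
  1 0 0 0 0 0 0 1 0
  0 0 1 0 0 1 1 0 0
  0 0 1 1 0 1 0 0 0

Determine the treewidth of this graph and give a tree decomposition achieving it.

Treewidth 3.
Bags: B1 = {c, g, h, i}  B2 = {f, g, h, i}  B3 = {a, f, g, i}  B4 = {a, d, f, i}  B5 = {a, b, d, f}  B6 = {a, b, d, e}
Tree: B1–B2, B2–B3, B3–B4, B4–B5, B5–B6

Every bag has size at most 4, so the width is 4 − 1 = 3 and tw(G) ≤ 3. For the lower bound: the 4 vertex sets {c,g,h}, {i}, {f}, {a,b,d,e} are disjoint, each induces a connected subgraph, and every pair is joined by at least one edge of G. Contracting each set to a single vertex therefore yields K_{4} as a minor, and since treewidth is minor-monotone, tw(G) ≥ tw(K_{4}) = 3. Combining the bounds, tw(G) = 3.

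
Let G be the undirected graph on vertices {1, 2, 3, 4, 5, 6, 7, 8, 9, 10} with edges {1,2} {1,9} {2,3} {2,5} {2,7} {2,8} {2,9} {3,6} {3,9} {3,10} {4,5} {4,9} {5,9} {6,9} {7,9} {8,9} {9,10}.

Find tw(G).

2

A width-2 tree decomposition is:
Bags: B1 = {2, 5, 9}  B2 = {2, 3, 9}  B3 = {3, 9, 10}  B4 = {1, 2, 9}  B5 = {2, 7, 9}  B6 = {2, 8, 9}  B7 = {4, 5, 9}  B8 = {3, 6, 9}
Tree: B1–B2, B2–B3, B1–B4, B1–B5, B2–B6, B1–B7, B3–B8
Every bag has size at most 3, so the width is 3 − 1 = 2 and tw(G) ≤ 2. On the other hand G contains the 3-clique {1, 2, 9}. A clique must lie in a single bag of any decomposition, so no decomposition can have width below 2. Therefore the treewidth is 2.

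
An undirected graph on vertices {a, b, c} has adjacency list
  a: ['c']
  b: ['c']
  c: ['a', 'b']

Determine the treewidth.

A width-1 tree decomposition is:
Bags: B1 = {a, c}  B2 = {b, c}
Tree: B1–B2
Every bag has size at most 2, so the width is 2 − 1 = 1 and tw(G) ≤ 1. Since G has at least one edge (e.g. a–c), it is not an edgeless graph, so tw(G) ≥ 1. Therefore the treewidth is 1.

1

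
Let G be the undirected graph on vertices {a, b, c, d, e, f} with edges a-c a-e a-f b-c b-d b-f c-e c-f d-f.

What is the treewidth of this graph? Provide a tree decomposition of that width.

Treewidth 2.
One such decomposition:
Bags: B1 = {a, c, e}  B2 = {a, c, f}  B3 = {b, c, f}  B4 = {b, d, f}
Tree: B1–B2, B2–B3, B3–B4

The largest bag has 3 vertices, giving width 2; this decomposition certifies tw(G) ≤ 2. Conversely, {b, d, f} is a clique of size 3, and the vertices of any clique must share a bag in every tree decomposition; so some bag has ≥ 3 vertices and tw(G) ≥ 2. Hence tw(G) = 2 exactly.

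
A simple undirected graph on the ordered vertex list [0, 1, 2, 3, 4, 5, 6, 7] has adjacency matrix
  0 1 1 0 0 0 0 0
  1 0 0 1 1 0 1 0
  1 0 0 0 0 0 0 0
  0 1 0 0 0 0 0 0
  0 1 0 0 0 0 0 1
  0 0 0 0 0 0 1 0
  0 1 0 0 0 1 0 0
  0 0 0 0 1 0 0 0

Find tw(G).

A width-1 tree decomposition is:
Bags: B1 = {1, 6}  B2 = {5, 6}  B3 = {1, 3}  B4 = {0, 1}  B5 = {1, 4}  B6 = {0, 2}  B7 = {4, 7}
Tree: B1–B2, B1–B3, B3–B4, B4–B5, B4–B6, B5–B7
Each bag holds 2 vertices, so the decomposition has width 1, which upper-bounds the treewidth. Any graph with an edge has treewidth ≥ 1, and G has the edge 6–1. Hence tw(G) = 1 exactly.

1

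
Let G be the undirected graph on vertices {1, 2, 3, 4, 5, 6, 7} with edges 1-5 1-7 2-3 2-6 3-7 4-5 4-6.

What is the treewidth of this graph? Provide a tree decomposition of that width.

Each bag holds 3 vertices, so the decomposition has width 2, which upper-bounds the treewidth. The edges 7–3–2–6–4–5–1–7 form a cycle, so G is not a tree and its treewidth is at least 2. Hence tw(G) = 2 exactly.

Treewidth 2.
One optimal decomposition is:
Bags: B1 = {2, 3, 7}  B2 = {2, 6, 7}  B3 = {4, 6, 7}  B4 = {4, 5, 7}  B5 = {1, 5, 7}
Tree: B1–B2, B2–B3, B3–B4, B4–B5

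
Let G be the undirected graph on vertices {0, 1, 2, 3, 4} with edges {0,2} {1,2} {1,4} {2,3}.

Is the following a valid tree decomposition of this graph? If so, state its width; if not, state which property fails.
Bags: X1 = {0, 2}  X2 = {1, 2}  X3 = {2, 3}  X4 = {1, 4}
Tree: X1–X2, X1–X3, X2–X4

Yes; width 1.

Vertex coverage: the bags together contain {0, 1, 2, 3, 4}, the full vertex set. Edge coverage: each edge of G has both endpoints in at least one bag. Running intersection: for every vertex, the bags containing it form a connected subtree. All three properties hold, so this is a valid tree decomposition of width max|bag| − 1 = 1, and hence tw(G) ≤ 1.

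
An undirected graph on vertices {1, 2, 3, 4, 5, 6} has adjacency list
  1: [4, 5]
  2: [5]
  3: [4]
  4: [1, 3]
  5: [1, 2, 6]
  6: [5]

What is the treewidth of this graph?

A width-1 tree decomposition is:
Bags: B1 = {1, 5}  B2 = {5, 6}  B3 = {1, 4}  B4 = {2, 5}  B5 = {3, 4}
Tree: B1–B2, B1–B3, B1–B4, B3–B5
Every bag has size at most 2, so the width is 2 − 1 = 1 and tw(G) ≤ 1. Since G has at least one edge (e.g. 1–5), it is not an edgeless graph, so tw(G) ≥ 1. Therefore the treewidth is 1.

1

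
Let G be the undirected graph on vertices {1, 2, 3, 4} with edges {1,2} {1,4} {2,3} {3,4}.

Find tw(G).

A width-2 tree decomposition is:
Bags: B1 = {1, 2, 4}  B2 = {2, 3, 4}
Tree: B1–B2
The largest bag has 3 vertices, giving width 2; this decomposition certifies tw(G) ≤ 2. For the lower bound, G contains the cycle 2–1–4–3–2, so G is not a forest; only forests have treewidth ≤ 1, hence tw(G) ≥ 2. Therefore the treewidth is 2.

2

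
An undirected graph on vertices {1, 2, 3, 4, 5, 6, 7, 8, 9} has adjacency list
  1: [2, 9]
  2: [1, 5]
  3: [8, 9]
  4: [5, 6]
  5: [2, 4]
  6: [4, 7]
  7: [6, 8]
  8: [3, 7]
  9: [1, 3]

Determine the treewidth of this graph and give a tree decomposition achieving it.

Treewidth 2.
One optimal decomposition is:
Bags: B1 = {1, 2, 5}  B2 = {1, 5, 9}  B3 = {3, 5, 9}  B4 = {3, 5, 8}  B5 = {5, 7, 8}  B6 = {5, 6, 7}  B7 = {4, 5, 6}
Tree: B1–B2, B2–B3, B3–B4, B4–B5, B5–B6, B6–B7

Each bag holds 3 vertices, so the decomposition has width 2, which upper-bounds the treewidth. The edges 5–2–1–9–3–8–7–6–4–5 form a cycle, so G is not a tree and its treewidth is at least 2. The upper and lower bounds meet at 2, so that is the treewidth.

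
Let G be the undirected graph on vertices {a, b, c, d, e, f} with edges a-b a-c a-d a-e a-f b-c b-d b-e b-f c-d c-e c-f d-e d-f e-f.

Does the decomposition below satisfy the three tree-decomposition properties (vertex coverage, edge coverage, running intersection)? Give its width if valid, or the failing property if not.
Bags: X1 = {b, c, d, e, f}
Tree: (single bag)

No — vertex a appears in no bag.

A tree decomposition must satisfy three properties: every vertex lies in some bag; for every edge, both endpoints lie together in some bag; and for every vertex, the bags containing it form a connected subtree. Here vertex a appears in no bag, so the decomposition is invalid.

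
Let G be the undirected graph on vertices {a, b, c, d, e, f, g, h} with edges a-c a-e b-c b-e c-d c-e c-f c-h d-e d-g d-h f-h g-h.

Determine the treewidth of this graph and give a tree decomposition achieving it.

Treewidth 2.
Bags: B1 = {c, d, h}  B2 = {c, f, h}  B3 = {c, d, e}  B4 = {b, c, e}  B5 = {d, g, h}  B6 = {a, c, e}
Tree: B1–B2, B1–B3, B3–B4, B1–B5, B3–B6

Every bag has size at most 3, so the width is 3 − 1 = 2 and tw(G) ≤ 2. For the lower bound, the 3 vertices {d, g, h} are pairwise adjacent, and any tree decomposition puts a clique entirely inside one bag — forcing width ≥ 2. Combining the bounds, tw(G) = 2.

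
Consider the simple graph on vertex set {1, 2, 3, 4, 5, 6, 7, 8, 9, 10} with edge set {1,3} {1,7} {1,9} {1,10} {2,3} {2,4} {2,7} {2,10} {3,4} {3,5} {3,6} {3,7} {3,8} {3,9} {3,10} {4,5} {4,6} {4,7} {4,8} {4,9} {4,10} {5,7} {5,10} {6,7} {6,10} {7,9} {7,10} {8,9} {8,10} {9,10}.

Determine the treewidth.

A width-4 tree decomposition is:
Bags: B1 = {1, 3, 7, 9, 10}  B2 = {3, 4, 7, 9, 10}  B3 = {2, 3, 4, 7, 10}  B4 = {3, 4, 5, 7, 10}  B5 = {3, 4, 8, 9, 10}  B6 = {3, 4, 6, 7, 10}
Tree: B1–B2, B2–B3, B3–B4, B2–B5, B4–B6
Every bag has size at most 5, so the width is 5 − 1 = 4 and tw(G) ≤ 4. For the lower bound, the 5 vertices {1, 3, 7, 9, 10} are pairwise adjacent, and any tree decomposition puts a clique entirely inside one bag — forcing width ≥ 4. Combining the bounds, tw(G) = 4.

4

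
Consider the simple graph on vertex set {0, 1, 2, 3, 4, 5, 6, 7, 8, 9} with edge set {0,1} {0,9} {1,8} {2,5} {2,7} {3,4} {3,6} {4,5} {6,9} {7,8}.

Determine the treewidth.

A width-2 tree decomposition is:
Bags: B1 = {3, 6, 9}  B2 = {3, 4, 9}  B3 = {4, 5, 9}  B4 = {2, 5, 9}  B5 = {2, 7, 9}  B6 = {7, 8, 9}  B7 = {1, 8, 9}  B8 = {0, 1, 9}
Tree: B1–B2, B2–B3, B3–B4, B4–B5, B5–B6, B6–B7, B7–B8
Each bag holds 3 vertices, so the decomposition has width 2, which upper-bounds the treewidth. For the lower bound, G contains the cycle 9–6–3–4–5–2–7–8–1–0–9, so G is not a forest; only forests have treewidth ≤ 1, hence tw(G) ≥ 2. Hence tw(G) = 2 exactly.

2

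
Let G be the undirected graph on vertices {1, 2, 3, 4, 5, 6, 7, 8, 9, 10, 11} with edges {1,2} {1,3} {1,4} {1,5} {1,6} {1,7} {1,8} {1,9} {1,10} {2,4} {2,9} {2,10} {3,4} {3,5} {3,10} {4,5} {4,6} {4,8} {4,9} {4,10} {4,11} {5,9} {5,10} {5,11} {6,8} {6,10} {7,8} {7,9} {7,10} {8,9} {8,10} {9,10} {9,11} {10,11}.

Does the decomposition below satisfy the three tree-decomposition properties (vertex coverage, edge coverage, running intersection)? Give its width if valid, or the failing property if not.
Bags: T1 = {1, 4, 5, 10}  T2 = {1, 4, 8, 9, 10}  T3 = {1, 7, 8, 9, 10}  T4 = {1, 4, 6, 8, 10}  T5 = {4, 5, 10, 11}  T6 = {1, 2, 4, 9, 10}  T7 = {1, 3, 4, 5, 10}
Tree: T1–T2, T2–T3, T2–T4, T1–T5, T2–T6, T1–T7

No — edge (9,5) lies in no bag.

A tree decomposition must satisfy three properties: every vertex lies in some bag; for every edge, both endpoints lie together in some bag; and for every vertex, the bags containing it form a connected subtree. Here edge (9,5) lies in no bag, so the decomposition is invalid.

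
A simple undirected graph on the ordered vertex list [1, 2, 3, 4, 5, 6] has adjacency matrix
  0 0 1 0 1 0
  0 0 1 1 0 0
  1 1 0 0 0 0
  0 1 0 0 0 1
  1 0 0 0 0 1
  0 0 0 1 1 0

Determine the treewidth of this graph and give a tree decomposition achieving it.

The largest bag has 3 vertices, giving width 2; this decomposition certifies tw(G) ≤ 2. The edges 5–1–3–2–4–6–5 form a cycle, so G is not a tree and its treewidth is at least 2. Therefore the treewidth is 2.

Treewidth 2.
One such decomposition:
Bags: B1 = {1, 3, 5}  B2 = {2, 3, 5}  B3 = {2, 4, 5}  B4 = {4, 5, 6}
Tree: B1–B2, B2–B3, B3–B4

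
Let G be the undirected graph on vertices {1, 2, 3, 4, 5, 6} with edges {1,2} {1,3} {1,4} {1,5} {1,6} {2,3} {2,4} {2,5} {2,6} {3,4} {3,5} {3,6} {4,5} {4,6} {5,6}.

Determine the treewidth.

A width-5 tree decomposition is:
Bags: B1 = {1, 2, 3, 4, 5, 6}
Tree: (single bag)
A single bag containing all 6 vertices is trivially a valid decomposition of width 5. For the lower bound, the 6 vertices {1, 2, 3, 4, 5, 6} are pairwise adjacent, and any tree decomposition puts a clique entirely inside one bag — forcing width ≥ 5. Hence tw(G) = 5 exactly.

5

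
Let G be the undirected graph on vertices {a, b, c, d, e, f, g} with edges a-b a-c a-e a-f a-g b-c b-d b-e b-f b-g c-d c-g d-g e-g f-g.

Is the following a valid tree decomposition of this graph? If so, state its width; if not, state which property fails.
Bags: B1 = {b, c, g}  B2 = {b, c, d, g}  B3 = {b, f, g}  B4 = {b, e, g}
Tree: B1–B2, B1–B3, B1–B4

A tree decomposition must satisfy three properties: every vertex lies in some bag; for every edge, both endpoints lie together in some bag; and for every vertex, the bags containing it form a connected subtree. Here vertex a appears in no bag, so the decomposition is invalid.

No — vertex a appears in no bag.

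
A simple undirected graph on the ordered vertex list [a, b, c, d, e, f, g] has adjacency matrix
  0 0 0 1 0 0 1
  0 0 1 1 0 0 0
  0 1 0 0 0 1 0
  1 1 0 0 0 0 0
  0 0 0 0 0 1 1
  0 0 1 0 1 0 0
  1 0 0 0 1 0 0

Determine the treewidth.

2

A width-2 tree decomposition is:
Bags: B1 = {b, c, d}  B2 = {a, c, d}  B3 = {a, c, g}  B4 = {c, e, g}  B5 = {c, e, f}
Tree: B1–B2, B2–B3, B3–B4, B4–B5
The largest bag has 3 vertices, giving width 2; this decomposition certifies tw(G) ≤ 2. For the lower bound, G contains the cycle c–b–d–a–g–e–f–c, so G is not a forest; only forests have treewidth ≤ 1, hence tw(G) ≥ 2. Hence tw(G) = 2 exactly.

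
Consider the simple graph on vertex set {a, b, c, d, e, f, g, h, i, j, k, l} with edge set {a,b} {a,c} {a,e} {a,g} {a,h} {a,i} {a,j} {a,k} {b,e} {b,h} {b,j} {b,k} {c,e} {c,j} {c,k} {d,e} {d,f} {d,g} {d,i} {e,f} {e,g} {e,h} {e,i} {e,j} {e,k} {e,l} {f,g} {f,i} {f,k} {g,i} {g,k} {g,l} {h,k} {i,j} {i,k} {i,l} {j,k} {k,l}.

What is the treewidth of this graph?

4

A width-4 tree decomposition is:
Bags: B1 = {a, e, i, j, k}  B2 = {a, b, e, j, k}  B3 = {a, e, g, i, k}  B4 = {e, g, i, k, l}  B5 = {e, f, g, i, k}  B6 = {a, c, e, j, k}  B7 = {d, e, f, g, i}  B8 = {a, b, e, h, k}
Tree: B1–B2, B1–B3, B3–B4, B3–B5, B1–B6, B5–B7, B2–B8
The largest bag has 5 vertices, giving width 4; this decomposition certifies tw(G) ≤ 4. Conversely, {d, e, f, g, i} is a clique of size 5, and the vertices of any clique must share a bag in every tree decomposition; so some bag has ≥ 5 vertices and tw(G) ≥ 4. The upper and lower bounds meet at 4, so that is the treewidth.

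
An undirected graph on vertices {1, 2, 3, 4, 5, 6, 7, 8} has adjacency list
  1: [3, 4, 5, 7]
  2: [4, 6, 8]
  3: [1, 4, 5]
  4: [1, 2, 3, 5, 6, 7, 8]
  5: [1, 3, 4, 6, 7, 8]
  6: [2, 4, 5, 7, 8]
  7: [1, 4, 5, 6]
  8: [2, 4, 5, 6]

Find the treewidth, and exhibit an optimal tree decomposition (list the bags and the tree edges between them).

Treewidth 3.
One such decomposition:
Bags: B1 = {4, 5, 6, 8}  B2 = {2, 4, 6, 8}  B3 = {4, 5, 6, 7}  B4 = {1, 4, 5, 7}  B5 = {1, 3, 4, 5}
Tree: B1–B2, B1–B3, B3–B4, B4–B5

The largest bag has 4 vertices, giving width 3; this decomposition certifies tw(G) ≤ 3. For the lower bound, the 4 vertices {2, 4, 6, 8} are pairwise adjacent, and any tree decomposition puts a clique entirely inside one bag — forcing width ≥ 3. Therefore the treewidth is 3.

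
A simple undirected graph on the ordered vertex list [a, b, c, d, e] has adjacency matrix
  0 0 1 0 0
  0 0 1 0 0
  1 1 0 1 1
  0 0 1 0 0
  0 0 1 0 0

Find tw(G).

A width-1 tree decomposition is:
Bags: B1 = {b, c}  B2 = {c, e}  B3 = {a, c}  B4 = {c, d}
Tree: B1–B2, B1–B3, B1–B4
Every bag has size at most 2, so the width is 2 − 1 = 1 and tw(G) ≤ 1. G has an edge, so its treewidth is at least 1. Combining the bounds, tw(G) = 1.

1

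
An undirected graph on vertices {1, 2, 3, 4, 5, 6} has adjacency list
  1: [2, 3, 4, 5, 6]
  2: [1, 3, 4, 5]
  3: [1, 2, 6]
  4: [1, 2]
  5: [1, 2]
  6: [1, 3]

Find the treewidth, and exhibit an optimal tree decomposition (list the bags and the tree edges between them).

Each bag holds 3 vertices, so the decomposition has width 2, which upper-bounds the treewidth. For the lower bound, the 3 vertices {1, 2, 3} are pairwise adjacent, and any tree decomposition puts a clique entirely inside one bag — forcing width ≥ 2. Hence tw(G) = 2 exactly.

Treewidth 2.
One optimal decomposition is:
Bags: B1 = {1, 2, 3}  B2 = {1, 2, 4}  B3 = {1, 3, 6}  B4 = {1, 2, 5}
Tree: B1–B2, B1–B3, B1–B4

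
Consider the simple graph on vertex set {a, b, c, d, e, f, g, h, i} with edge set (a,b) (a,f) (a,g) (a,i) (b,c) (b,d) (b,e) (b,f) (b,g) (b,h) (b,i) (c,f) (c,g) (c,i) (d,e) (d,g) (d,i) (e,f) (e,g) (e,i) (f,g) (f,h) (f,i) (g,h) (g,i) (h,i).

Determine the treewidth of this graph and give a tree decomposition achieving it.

Every bag has size at most 5, so the width is 5 − 1 = 4 and tw(G) ≤ 4. Conversely, {b, d, e, g, i} is a clique of size 5, and the vertices of any clique must share a bag in every tree decomposition; so some bag has ≥ 5 vertices and tw(G) ≥ 4. Hence tw(G) = 4 exactly.

Treewidth 4.
Bags: B1 = {b, e, f, g, i}  B2 = {b, c, f, g, i}  B3 = {b, d, e, g, i}  B4 = {a, b, f, g, i}  B5 = {b, f, g, h, i}
Tree: B1–B2, B1–B3, B2–B4, B2–B5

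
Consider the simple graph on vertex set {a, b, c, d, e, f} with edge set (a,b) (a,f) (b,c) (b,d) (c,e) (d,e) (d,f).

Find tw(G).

2

A width-2 tree decomposition is:
Bags: B1 = {a, b, f}  B2 = {b, d, f}  B3 = {b, c, d}  B4 = {c, d, e}
Tree: B1–B2, B2–B3, B3–B4
Each bag holds 3 vertices, so the decomposition has width 2, which upper-bounds the treewidth. The edges a–f–d–b–a form a cycle, so G is not a tree and its treewidth is at least 2. The upper and lower bounds meet at 2, so that is the treewidth.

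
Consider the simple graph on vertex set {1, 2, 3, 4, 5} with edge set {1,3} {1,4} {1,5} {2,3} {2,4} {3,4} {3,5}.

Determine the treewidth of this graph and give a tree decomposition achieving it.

The largest bag has 3 vertices, giving width 2; this decomposition certifies tw(G) ≤ 2. Conversely, {1, 3, 4} is a clique of size 3, and the vertices of any clique must share a bag in every tree decomposition; so some bag has ≥ 3 vertices and tw(G) ≥ 2. The upper and lower bounds meet at 2, so that is the treewidth.

Treewidth 2.
Bags: B1 = {1, 3, 4}  B2 = {2, 3, 4}  B3 = {1, 3, 5}
Tree: B1–B2, B1–B3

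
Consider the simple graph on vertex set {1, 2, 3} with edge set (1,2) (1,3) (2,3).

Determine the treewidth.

2

A width-2 tree decomposition is:
Bags: B1 = {1, 2, 3}
Tree: (single bag)
A single bag containing all 3 vertices is trivially a valid decomposition of width 2. For the lower bound, the 3 vertices {1, 2, 3} are pairwise adjacent, and any tree decomposition puts a clique entirely inside one bag — forcing width ≥ 2. Therefore the treewidth is 2.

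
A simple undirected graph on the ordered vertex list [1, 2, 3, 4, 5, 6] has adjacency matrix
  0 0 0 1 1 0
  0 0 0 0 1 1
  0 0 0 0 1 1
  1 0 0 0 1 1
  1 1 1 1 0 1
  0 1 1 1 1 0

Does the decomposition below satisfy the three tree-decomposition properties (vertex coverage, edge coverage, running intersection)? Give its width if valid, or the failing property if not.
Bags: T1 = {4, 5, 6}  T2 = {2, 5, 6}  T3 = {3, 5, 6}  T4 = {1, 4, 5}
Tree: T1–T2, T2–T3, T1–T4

Every vertex of G appears in some bag (union = {1, 2, 3, 4, 5, 6}); every edge is covered by a bag; and for each vertex v the set of bags containing v is connected in the bag tree. The decomposition is therefore valid. The largest bag has 3 vertices, so the width is 2.

Yes; width 2.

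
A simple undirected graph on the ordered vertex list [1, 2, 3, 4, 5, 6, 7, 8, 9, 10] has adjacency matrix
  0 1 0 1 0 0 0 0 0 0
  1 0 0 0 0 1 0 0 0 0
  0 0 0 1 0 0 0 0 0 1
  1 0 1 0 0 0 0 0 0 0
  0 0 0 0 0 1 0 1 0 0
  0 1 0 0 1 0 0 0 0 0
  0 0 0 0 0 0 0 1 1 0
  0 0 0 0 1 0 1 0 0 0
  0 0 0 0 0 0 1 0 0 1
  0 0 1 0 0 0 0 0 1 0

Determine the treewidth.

2

A width-2 tree decomposition is:
Bags: B1 = {1, 2, 6}  B2 = {1, 4, 6}  B3 = {3, 4, 6}  B4 = {3, 6, 10}  B5 = {6, 9, 10}  B6 = {6, 7, 9}  B7 = {6, 7, 8}  B8 = {5, 6, 8}
Tree: B1–B2, B2–B3, B3–B4, B4–B5, B5–B6, B6–B7, B7–B8
Each bag holds 3 vertices, so the decomposition has width 2, which upper-bounds the treewidth. Since 6–2–1–4–3–10–9–7–8–5–6 is a cycle in G, G is not acyclic. Forests are exactly the graphs of treewidth ≤ 1, so tw(G) ≥ 2. Therefore the treewidth is 2.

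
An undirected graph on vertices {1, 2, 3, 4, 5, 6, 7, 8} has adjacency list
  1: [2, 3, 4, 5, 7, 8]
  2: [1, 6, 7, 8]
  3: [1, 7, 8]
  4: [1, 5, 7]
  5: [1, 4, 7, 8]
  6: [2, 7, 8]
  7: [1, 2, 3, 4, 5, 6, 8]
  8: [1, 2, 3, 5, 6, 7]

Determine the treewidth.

3

A width-3 tree decomposition is:
Bags: B1 = {1, 2, 7, 8}  B2 = {1, 5, 7, 8}  B3 = {1, 4, 5, 7}  B4 = {2, 6, 7, 8}  B5 = {1, 3, 7, 8}
Tree: B1–B2, B2–B3, B1–B4, B2–B5
Each bag holds 4 vertices, so the decomposition has width 3, which upper-bounds the treewidth. For the lower bound, the 4 vertices {1, 2, 7, 8} are pairwise adjacent, and any tree decomposition puts a clique entirely inside one bag — forcing width ≥ 3. Combining the bounds, tw(G) = 3.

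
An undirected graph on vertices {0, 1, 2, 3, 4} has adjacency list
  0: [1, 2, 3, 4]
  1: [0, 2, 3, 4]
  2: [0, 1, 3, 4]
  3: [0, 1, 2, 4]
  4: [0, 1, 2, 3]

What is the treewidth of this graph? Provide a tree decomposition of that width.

A single bag containing all 5 vertices is trivially a valid decomposition of width 4. For the lower bound, the 5 vertices {0, 1, 2, 3, 4} are pairwise adjacent, and any tree decomposition puts a clique entirely inside one bag — forcing width ≥ 4. Combining the bounds, tw(G) = 4.

Treewidth 4.
One optimal decomposition is:
Bags: B1 = {0, 1, 2, 3, 4}
Tree: (single bag)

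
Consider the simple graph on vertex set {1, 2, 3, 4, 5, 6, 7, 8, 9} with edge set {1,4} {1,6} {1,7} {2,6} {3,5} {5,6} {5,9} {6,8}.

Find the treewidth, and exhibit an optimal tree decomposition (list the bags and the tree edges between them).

Each bag holds 2 vertices, so the decomposition has width 1, which upper-bounds the treewidth. Any graph with an edge has treewidth ≥ 1, and G has the edge 6–8. Combining the bounds, tw(G) = 1.

Treewidth 1.
Bags: B1 = {6, 8}  B2 = {1, 6}  B3 = {5, 6}  B4 = {1, 7}  B5 = {2, 6}  B6 = {3, 5}  B7 = {1, 4}  B8 = {5, 9}
Tree: B1–B2, B2–B3, B2–B4, B3–B5, B3–B6, B2–B7, B3–B8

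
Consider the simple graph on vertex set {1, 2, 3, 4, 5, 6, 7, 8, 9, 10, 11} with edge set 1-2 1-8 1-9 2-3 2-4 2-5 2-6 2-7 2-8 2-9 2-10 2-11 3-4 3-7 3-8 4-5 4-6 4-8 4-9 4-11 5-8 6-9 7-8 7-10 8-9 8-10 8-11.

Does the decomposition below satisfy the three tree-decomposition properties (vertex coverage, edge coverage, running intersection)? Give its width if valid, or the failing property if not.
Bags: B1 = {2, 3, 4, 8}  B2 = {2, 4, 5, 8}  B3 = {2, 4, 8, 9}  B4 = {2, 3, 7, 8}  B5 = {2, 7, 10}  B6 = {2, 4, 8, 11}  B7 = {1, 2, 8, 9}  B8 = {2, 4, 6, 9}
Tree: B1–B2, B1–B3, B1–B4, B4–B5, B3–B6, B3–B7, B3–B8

A tree decomposition must satisfy three properties: every vertex lies in some bag; for every edge, both endpoints lie together in some bag; and for every vertex, the bags containing it form a connected subtree. Here edge (8,10) lies in no bag, so the decomposition is invalid.

No — edge (8,10) lies in no bag.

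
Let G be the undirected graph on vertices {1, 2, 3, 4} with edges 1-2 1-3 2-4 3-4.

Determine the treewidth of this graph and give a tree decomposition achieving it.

Treewidth 2.
One such decomposition:
Bags: B1 = {1, 2, 3}  B2 = {2, 3, 4}
Tree: B1–B2

Each bag holds 3 vertices, so the decomposition has width 2, which upper-bounds the treewidth. Since 3–1–2–4–3 is a cycle in G, G is not acyclic. Forests are exactly the graphs of treewidth ≤ 1, so tw(G) ≥ 2. Therefore the treewidth is 2.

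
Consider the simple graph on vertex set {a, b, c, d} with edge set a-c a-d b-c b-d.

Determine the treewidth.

A width-2 tree decomposition is:
Bags: B1 = {a, b, d}  B2 = {a, b, c}
Tree: B1–B2
Every bag has size at most 3, so the width is 3 − 1 = 2 and tw(G) ≤ 2. For the lower bound, G contains the cycle a–d–b–c–a, so G is not a forest; only forests have treewidth ≤ 1, hence tw(G) ≥ 2. The upper and lower bounds meet at 2, so that is the treewidth.

2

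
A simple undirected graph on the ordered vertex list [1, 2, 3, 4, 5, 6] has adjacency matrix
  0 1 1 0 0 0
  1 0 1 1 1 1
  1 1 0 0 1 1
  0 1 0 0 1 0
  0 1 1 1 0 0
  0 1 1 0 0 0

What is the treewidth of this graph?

A width-2 tree decomposition is:
Bags: B1 = {2, 3, 5}  B2 = {2, 4, 5}  B3 = {1, 2, 3}  B4 = {2, 3, 6}
Tree: B1–B2, B1–B3, B3–B4
The largest bag has 3 vertices, giving width 2; this decomposition certifies tw(G) ≤ 2. Conversely, {1, 2, 3} is a clique of size 3, and the vertices of any clique must share a bag in every tree decomposition; so some bag has ≥ 3 vertices and tw(G) ≥ 2. Hence tw(G) = 2 exactly.

2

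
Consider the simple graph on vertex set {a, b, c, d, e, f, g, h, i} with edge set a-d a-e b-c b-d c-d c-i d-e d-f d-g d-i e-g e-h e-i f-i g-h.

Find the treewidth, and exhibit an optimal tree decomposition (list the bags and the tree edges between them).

Each bag holds 3 vertices, so the decomposition has width 2, which upper-bounds the treewidth. On the other hand G contains the 3-clique {d, e, g}. A clique must lie in a single bag of any decomposition, so no decomposition can have width below 2. Therefore the treewidth is 2.

Treewidth 2.
One such decomposition:
Bags: B1 = {a, d, e}  B2 = {d, e, i}  B3 = {c, d, i}  B4 = {d, e, g}  B5 = {d, f, i}  B6 = {e, g, h}  B7 = {b, c, d}
Tree: B1–B2, B2–B3, B1–B4, B3–B5, B4–B6, B3–B7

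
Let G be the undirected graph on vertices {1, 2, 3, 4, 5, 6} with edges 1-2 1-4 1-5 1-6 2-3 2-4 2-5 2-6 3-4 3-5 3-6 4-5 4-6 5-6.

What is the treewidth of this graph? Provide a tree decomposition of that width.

The largest bag has 5 vertices, giving width 4; this decomposition certifies tw(G) ≤ 4. Conversely, {1, 2, 4, 5, 6} is a clique of size 5, and the vertices of any clique must share a bag in every tree decomposition; so some bag has ≥ 5 vertices and tw(G) ≥ 4. The upper and lower bounds meet at 4, so that is the treewidth.

Treewidth 4.
One such decomposition:
Bags: B1 = {2, 3, 4, 5, 6}  B2 = {1, 2, 4, 5, 6}
Tree: B1–B2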